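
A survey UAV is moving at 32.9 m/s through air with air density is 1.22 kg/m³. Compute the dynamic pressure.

q = 660 Pa

q = ½ρv² = ½ × 1.22 × 32.9² = 660 Pa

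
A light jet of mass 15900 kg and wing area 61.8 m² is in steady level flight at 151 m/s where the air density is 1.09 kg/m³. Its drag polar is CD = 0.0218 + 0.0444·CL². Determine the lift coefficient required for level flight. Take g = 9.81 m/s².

CL = 0.203

Level flight ⇒ L = W = m·g = 15900 × 9.81 = 1.5598×10^5 N.
Dynamic pressure q = 0.5 × 1.09 × 151² = 12430 Pa.
CL = 2W/(ρv²S) = 2×1.5598×10^5/(1.09×151²×61.8) = 0.2031.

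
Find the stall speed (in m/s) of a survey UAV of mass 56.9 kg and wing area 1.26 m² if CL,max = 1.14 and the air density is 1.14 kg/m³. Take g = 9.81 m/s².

Stall occurs when L = W at CL,max. W = mg = 56.9 × 9.81 = 558.2 N.
V_stall = √(2W/(ρ·S·CL,max)) = √(2 × 558.2 / (1.14 × 1.26 × 1.14))
V_stall = √681.8 = 26.1 m/s

V_stall = 26.1 m/s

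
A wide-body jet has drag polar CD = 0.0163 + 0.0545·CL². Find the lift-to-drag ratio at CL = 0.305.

CD = 0.0163 + 0.0545 × 0.305² = 0.02137
L/D = CL/CD = 0.305 / 0.02137 = 14.3

L/D = 14.3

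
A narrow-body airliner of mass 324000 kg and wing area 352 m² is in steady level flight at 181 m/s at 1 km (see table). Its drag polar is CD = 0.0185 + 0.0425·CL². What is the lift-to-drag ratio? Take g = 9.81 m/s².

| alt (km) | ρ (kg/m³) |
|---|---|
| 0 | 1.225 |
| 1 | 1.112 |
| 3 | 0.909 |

At 1 km, from the table: ρ = 1.112 kg/m³.
In steady level flight, lift balances weight: W = mg = 324000 × 9.81 = 3.1784×10^6 N.
q = ½ρv² = ½ × 1.112 × 181² = 18220 Pa.
Required CL = L/(qS) = 3.1784×10^6/(18220·352) = 0.4957.
CD = 0.0185 + 0.0425 × 0.4957² = 0.02894.
L/D = CL/CD = 0.4957 / 0.02894 = 17.1

L/D = 17.1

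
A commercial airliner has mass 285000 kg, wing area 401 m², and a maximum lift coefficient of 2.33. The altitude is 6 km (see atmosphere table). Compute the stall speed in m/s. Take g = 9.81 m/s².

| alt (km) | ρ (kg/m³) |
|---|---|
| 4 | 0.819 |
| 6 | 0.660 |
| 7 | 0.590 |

V_stall = 95.2 m/s

At 6 km, from the table: ρ = 0.660 kg/m³.
Weight W = mg = 285000 × 9.81 = 2.796×10^6 N.
From L = ½ρV²S·CL,max = W: V_stall = √(2W/(ρSCL,max)) = √(2·2.796×10^6/(0.66·401·2.33))
V_stall = √9068 = 95.2 m/s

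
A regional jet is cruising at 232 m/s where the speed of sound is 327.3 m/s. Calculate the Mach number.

M = v/a = 232 / 327.3 = 0.709

M = 0.709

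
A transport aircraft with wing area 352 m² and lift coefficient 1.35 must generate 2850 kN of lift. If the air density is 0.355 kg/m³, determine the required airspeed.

L = ½ρv²S·CL ⇒ v = √(2L/(ρ·S·CL))
v = √(2 × 2.85×10^6 / (0.355 × 352 × 1.35)) = √33790 = 184 m/s

v = 184 m/s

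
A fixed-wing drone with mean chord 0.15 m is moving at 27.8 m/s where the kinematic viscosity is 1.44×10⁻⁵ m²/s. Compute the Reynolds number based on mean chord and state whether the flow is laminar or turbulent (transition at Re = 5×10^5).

Re = 2.9×10^5 (laminar)

Re = v·c/ν = 27.8 × 0.15 / (1.44×10⁻⁵) = 2.9×10^5
Since 2.9×10^5 < 5×10^5, the flow is laminar.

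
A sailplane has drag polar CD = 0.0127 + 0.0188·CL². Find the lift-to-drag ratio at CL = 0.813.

L/D = 32.4

CD = 0.0127 + 0.0188 × 0.813² = 0.02513
L/D = CL/CD = 0.813 / 0.02513 = 32.4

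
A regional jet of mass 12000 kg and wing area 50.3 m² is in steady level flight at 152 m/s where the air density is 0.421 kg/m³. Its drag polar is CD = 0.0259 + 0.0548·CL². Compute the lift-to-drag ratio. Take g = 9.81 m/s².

Weight W = mg = 12000 × 9.81 = 1.1772×10^5 N; in level flight L = W.
q = ½ρv² = ½ × 0.421 × 152² = 4863 Pa.
CL = 2W/(ρv²S) = 2×1.1772×10^5/(0.421×152²×50.3) = 0.4812.
CD = 0.0259 + 0.0548 × 0.4812² = 0.03859.
L/D = CL/CD = 0.4812 / 0.03859 = 12.5

L/D = 12.5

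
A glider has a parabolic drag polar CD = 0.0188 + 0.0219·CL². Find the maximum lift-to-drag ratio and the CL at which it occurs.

For CD = CD0 + K·CL², (L/D)max occurs at CL* = √(CD0/K) and equals 1/(2√(K·CD0)).
(L/D)max = 1/(2√(0.0219 × 0.0188)) = 1/(2 × 0.02029) = 24.6
CL* = √(0.0188/0.0219) = 0.927

(L/D)max = 24.6, at CL = 0.927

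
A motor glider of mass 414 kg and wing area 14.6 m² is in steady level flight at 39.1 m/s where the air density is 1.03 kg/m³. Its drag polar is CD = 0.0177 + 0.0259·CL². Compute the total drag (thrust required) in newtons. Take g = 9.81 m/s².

D = 241 N

Weight W = mg = 414 × 9.81 = 4061.3 N; in level flight L = W.
q = ½ρv² = ½ × 1.03 × 39.1² = 787.3 Pa.
CL = W/(q·S) = 4061.3 / (787.3 × 14.6) = 0.3533.
CD = 0.0177 + 0.0259 × 0.3533² = 0.02093.
D = q·S·CD = 787.3 × 14.6 × 0.02093 = 240.6 N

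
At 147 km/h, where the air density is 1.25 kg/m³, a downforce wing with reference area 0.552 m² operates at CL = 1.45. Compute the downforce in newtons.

L = 834 N

Convert speed: v = 147 km/h ÷ 3.6 = 40.83 m/s.
Dynamic pressure q = ½ρv² = ½ × 1.25 × 40.83² = 1042 Pa.
L = q·S·CL = 1042 × 0.552 × 1.45 = 834 N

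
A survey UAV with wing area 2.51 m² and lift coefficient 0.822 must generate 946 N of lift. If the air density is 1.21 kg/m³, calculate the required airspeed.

v = 27.5 m/s

L = ½ρv²S·CL ⇒ v = √(2L/(ρ·S·CL))
v = √(2 × 946 / (1.21 × 2.51 × 0.822)) = √757.9 = 27.5 m/s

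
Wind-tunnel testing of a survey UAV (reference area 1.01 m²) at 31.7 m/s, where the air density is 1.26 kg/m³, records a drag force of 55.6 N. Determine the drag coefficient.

From D = ½ρv²S·CD, rearranging gives CD = 2D/(ρv²S).
CD = 2 × 55.6 / (1.26 × 31.7² × 1.01) = 0.087

CD = 0.087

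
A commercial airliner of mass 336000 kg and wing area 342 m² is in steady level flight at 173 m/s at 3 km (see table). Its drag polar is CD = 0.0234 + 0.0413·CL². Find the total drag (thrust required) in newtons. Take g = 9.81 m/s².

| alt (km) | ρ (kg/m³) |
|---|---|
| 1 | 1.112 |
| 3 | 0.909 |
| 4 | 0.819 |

D = 2.05×10^5 N

At 3 km, from the table: ρ = 0.909 kg/m³.
Weight W = mg = 336000 × 9.81 = 3.2962×10^6 N; in level flight L = W.
Dynamic pressure q = 0.5 × 0.909 × 173² = 13600 Pa.
CL = 2W/(ρv²S) = 2×3.2962×10^6/(0.909×173²×342) = 0.7085.
CD = 0.0234 + 0.0413 × 0.7085² = 0.04413.
D = q·S·CD = 13600 × 342 × 0.04413 = 2.053×10^5 N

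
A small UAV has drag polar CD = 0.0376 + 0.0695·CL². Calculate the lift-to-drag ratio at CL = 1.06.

L/D = 9.16

CD = 0.0376 + 0.0695 × 1.06² = 0.1157
L/D = CL/CD = 1.06 / 0.1157 = 9.16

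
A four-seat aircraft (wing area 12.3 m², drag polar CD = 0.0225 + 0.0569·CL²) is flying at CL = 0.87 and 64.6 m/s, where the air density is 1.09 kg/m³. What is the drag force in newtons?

CD = 0.0225 + 0.0569 × 0.87² = 0.06557
D = ½ρv²S·CD = ½ × 1.09 × 64.6² × 12.3 × 0.06557 = 1830 N

D = 1830 N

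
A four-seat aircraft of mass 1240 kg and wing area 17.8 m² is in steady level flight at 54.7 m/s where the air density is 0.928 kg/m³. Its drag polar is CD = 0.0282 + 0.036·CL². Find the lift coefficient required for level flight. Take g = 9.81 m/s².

Weight W = mg = 1240 × 9.81 = 12164 N; in level flight L = W.
q = ½ρv² = ½ × 0.928 × 54.7² = 1388 Pa.
CL = W/(q·S) = 12164 / (1388 × 17.8) = 0.4922.

CL = 0.492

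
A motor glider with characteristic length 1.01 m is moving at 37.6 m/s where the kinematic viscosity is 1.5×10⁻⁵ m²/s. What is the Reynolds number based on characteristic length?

Re = v·c/ν = 37.6 × 1.01 / (1.5×10⁻⁵) = 2.53×10^6

Re = 2.53×10^6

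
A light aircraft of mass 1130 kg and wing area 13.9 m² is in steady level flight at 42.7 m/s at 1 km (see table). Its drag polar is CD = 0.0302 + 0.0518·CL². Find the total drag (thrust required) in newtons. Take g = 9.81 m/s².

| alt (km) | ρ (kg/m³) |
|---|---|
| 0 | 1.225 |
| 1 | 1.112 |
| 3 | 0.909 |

D = 877 N

At 1 km, from the table: ρ = 1.112 kg/m³.
Weight W = mg = 1130 × 9.81 = 11085 N; in level flight L = W.
q = ½ρv² = ½ × 1.112 × 42.7² = 1014 Pa.
CL = 2W/(ρv²S) = 2×11085/(1.112×42.7²×13.9) = 0.7867.
CD = 0.0302 + 0.0518 × 0.7867² = 0.06226.
D = q·S·CD = 1014 × 13.9 × 0.06226 = 877.3 N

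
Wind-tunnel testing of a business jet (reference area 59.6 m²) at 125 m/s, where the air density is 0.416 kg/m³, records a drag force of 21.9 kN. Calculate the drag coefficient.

From D = ½ρv²S·CD, rearranging gives CD = 2D/(ρv²S).
CD = 2 × 21900 / (0.416 × 125² × 59.6) = 0.113

CD = 0.113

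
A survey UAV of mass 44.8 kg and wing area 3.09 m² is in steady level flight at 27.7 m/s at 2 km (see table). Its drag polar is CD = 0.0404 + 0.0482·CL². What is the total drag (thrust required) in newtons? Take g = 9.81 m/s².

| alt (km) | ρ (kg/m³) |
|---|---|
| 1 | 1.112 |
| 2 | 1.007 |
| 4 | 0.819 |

D = 56 N

At 2 km, from the table: ρ = 1.007 kg/m³.
In steady level flight, lift balances weight: W = mg = 44.8 × 9.81 = 439.49 N.
q = ½ρv² = ½ × 1.007 × 27.7² = 386.3 Pa.
CL = W/(q·S) = 439.49 / (386.3 × 3.09) = 0.3682.
CD = 0.0404 + 0.0482 × 0.3682² = 0.04693.
D = q·S·CD = 386.3 × 3.09 × 0.04693 = 56.03 N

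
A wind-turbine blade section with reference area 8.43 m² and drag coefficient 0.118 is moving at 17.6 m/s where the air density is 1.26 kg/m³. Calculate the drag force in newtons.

Dynamic pressure q = ½ρv² = ½ × 1.26 × 17.6² = 195.1 Pa.
D = q·S·CD = 195.1 × 8.43 × 0.118 = 194 N

D = 194 N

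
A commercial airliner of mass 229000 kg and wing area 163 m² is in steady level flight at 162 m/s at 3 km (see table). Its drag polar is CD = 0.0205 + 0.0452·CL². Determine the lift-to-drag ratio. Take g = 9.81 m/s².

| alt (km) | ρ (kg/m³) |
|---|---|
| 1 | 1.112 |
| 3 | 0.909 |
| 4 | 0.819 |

L/D = 14.3

At 3 km, from the table: ρ = 0.909 kg/m³.
Level flight ⇒ L = W = m·g = 229000 × 9.81 = 2.2465×10^6 N.
Dynamic pressure q = 0.5 × 0.909 × 162² = 11930 Pa.
CL = W/(q·S) = 2.2465×10^6 / (11930 × 163) = 1.155.
CD = 0.0205 + 0.0452 × 1.155² = 0.08085.
L/D = CL/CD = 1.155 / 0.08085 = 14.3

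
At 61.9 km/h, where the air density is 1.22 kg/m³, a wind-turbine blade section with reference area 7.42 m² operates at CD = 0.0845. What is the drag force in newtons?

Convert speed: v = 61.9 km/h ÷ 3.6 = 17.19 m/s.
Dynamic pressure q = ½ρv² = ½ × 1.22 × 17.19² = 180.3 Pa.
D = q·S·CD = 180.3 × 7.42 × 0.0845 = 113 N

D = 113 N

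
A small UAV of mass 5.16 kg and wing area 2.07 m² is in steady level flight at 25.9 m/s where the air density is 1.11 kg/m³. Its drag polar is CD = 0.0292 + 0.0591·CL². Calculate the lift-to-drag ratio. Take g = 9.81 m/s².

Weight W = mg = 5.16 × 9.81 = 50.62 N; in level flight L = W.
q = ½ρv² = ½ × 1.11 × 25.9² = 372.3 Pa.
CL = 2W/(ρv²S) = 2×50.62/(1.11×25.9²×2.07) = 0.06568.
CD = 0.0292 + 0.0591 × 0.06568² = 0.02945.
L/D = CL/CD = 0.06568 / 0.02945 = 2.23

L/D = 2.23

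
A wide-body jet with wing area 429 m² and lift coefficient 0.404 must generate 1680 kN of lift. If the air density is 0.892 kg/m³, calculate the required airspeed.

L = ½ρv²S·CL ⇒ v = √(2L/(ρ·S·CL))
v = √(2 × 1.68×10^6 / (0.892 × 429 × 0.404)) = √21730 = 147 m/s

v = 147 m/s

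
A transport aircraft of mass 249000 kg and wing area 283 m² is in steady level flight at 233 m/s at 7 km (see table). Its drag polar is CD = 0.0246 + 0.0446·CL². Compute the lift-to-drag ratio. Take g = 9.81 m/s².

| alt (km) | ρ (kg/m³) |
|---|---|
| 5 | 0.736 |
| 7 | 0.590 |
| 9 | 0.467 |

L/D = 14.4

At 7 km, from the table: ρ = 0.590 kg/m³.
Level flight ⇒ L = W = m·g = 249000 × 9.81 = 2.4427×10^6 N.
q = ½ρv² = ½ × 0.59 × 233² = 16020 Pa.
CL = 2W/(ρv²S) = 2×2.4427×10^6/(0.59×233²×283) = 0.5389.
CD = 0.0246 + 0.0446 × 0.5389² = 0.03755.
L/D = CL/CD = 0.5389 / 0.03755 = 14.4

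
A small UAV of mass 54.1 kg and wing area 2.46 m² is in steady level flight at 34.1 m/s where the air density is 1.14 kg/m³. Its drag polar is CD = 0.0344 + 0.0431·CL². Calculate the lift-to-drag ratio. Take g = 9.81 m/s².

L/D = 8.35

In steady level flight, lift balances weight: W = mg = 54.1 × 9.81 = 530.72 N.
q = ½ρv² = ½ × 1.14 × 34.1² = 662.8 Pa.
CL = 2W/(ρv²S) = 2×530.72/(1.14×34.1²×2.46) = 0.3255.
CD = 0.0344 + 0.0431 × 0.3255² = 0.03897.
L/D = CL/CD = 0.3255 / 0.03897 = 8.35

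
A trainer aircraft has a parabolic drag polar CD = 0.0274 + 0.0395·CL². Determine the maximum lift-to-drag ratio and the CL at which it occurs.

(L/D)max = 15.2, at CL = 0.833

For CD = CD0 + K·CL², (L/D)max occurs at CL* = √(CD0/K) and equals 1/(2√(K·CD0)).
(L/D)max = 1/(2√(0.0395 × 0.0274)) = 1/(2 × 0.0329) = 15.2
CL* = √(0.0274/0.0395) = 0.833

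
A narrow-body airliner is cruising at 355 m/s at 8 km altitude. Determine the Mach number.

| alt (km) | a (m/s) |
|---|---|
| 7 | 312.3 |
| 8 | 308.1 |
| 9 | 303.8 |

At 8 km, from the table: a = 308.1 m/s.
M = v/a = 355 / 308.1 = 1.15

M = 1.15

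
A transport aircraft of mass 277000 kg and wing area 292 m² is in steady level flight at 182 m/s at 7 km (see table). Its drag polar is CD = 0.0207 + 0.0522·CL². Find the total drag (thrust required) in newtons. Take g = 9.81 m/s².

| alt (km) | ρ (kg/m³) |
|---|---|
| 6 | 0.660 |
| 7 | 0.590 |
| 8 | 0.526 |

D = 1.94×10^5 N

At 7 km, from the table: ρ = 0.590 kg/m³.
In steady level flight, lift balances weight: W = mg = 277000 × 9.81 = 2.7174×10^6 N.
Dynamic pressure q = 0.5 × 0.59 × 182² = 9772 Pa.
CL = W/(q·S) = 2.7174×10^6 / (9772 × 292) = 0.9524.
CD = 0.0207 + 0.0522 × 0.9524² = 0.06804.
D = q·S·CD = 9772 × 292 × 0.06804 = 1.942×10^5 N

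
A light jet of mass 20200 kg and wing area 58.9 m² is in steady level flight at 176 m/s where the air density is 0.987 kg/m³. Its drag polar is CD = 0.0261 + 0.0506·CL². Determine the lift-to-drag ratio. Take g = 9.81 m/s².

L/D = 7.71

Level flight ⇒ L = W = m·g = 20200 × 9.81 = 1.9816×10^5 N.
q = ½ρv² = ½ × 0.987 × 176² = 15290 Pa.
CL = 2W/(ρv²S) = 2×1.9816×10^5/(0.987×176²×58.9) = 0.2201.
CD = 0.0261 + 0.0506 × 0.2201² = 0.02855.
L/D = CL/CD = 0.2201 / 0.02855 = 7.71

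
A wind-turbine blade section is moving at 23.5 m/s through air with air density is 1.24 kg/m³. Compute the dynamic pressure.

q = 342 Pa

q = ½ρv² = ½ × 1.24 × 23.5² = 342 Pa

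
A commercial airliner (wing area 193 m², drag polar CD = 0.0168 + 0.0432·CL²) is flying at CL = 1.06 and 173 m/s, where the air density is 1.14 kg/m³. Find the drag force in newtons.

D = 2.15×10^5 N

CD = 0.0168 + 0.0432 × 1.06² = 0.06534
D = ½ρv²S·CD = ½ × 1.14 × 173² × 193 × 0.06534 = 2.15×10^5 N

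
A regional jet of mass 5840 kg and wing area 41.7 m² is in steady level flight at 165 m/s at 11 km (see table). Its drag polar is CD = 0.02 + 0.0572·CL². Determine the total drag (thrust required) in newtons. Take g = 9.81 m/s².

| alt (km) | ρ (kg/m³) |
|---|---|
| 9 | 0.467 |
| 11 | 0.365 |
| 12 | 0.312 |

At 11 km, from the table: ρ = 0.365 kg/m³.
Weight W = mg = 5840 × 9.81 = 57290 N; in level flight L = W.
q = ½ρv² = ½ × 0.365 × 165² = 4969 Pa.
Required CL = L/(qS) = 57290/(4969·41.7) = 0.2765.
CD = 0.02 + 0.0572 × 0.2765² = 0.02437.
D = q·S·CD = 4969 × 41.7 × 0.02437 = 5050 N

D = 5050 N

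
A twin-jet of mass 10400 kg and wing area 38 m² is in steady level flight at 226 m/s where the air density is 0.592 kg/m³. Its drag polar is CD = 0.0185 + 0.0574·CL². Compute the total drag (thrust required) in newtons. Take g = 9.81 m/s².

In steady level flight, lift balances weight: W = mg = 10400 × 9.81 = 1.0202×10^5 N.
Dynamic pressure q = 0.5 × 0.592 × 226² = 15120 Pa.
CL = W/(q·S) = 1.0202×10^5 / (15120 × 38) = 0.1776.
CD = 0.0185 + 0.0574 × 0.1776² = 0.02031.
D = q·S·CD = 15120 × 38 × 0.02031 = 11670 N

D = 11700 N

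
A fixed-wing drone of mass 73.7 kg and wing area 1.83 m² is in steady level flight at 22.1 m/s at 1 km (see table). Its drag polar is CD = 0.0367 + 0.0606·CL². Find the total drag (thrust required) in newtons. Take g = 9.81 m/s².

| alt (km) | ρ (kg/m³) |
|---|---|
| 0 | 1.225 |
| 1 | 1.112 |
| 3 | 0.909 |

D = 82 N

At 1 km, from the table: ρ = 1.112 kg/m³.
Weight W = mg = 73.7 × 9.81 = 723 N; in level flight L = W.
Dynamic pressure q = 0.5 × 1.112 × 22.1² = 271.6 Pa.
Required CL = L/(qS) = 723/(271.6·1.83) = 1.455.
CD = 0.0367 + 0.0606 × 1.455² = 0.165.
D = q·S·CD = 271.6 × 1.83 × 0.165 = 81.98 N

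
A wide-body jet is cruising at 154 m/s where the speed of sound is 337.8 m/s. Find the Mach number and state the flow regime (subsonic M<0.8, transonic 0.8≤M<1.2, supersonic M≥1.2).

M = 0.456 (subsonic)

M = v/a = 154 / 337.8 = 0.456
M = 0.456 → subsonic.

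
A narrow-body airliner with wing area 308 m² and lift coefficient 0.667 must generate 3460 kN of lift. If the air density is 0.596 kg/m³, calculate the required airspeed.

v = 238 m/s

L = ½ρv²S·CL ⇒ v = √(2L/(ρ·S·CL))
v = √(2 × 3.46×10^6 / (0.596 × 308 × 0.667)) = √56520 = 238 m/s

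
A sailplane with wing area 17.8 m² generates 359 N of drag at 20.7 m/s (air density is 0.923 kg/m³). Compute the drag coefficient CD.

From D = ½ρv²S·CD, rearranging gives CD = 2D/(ρv²S).
CD = 2 × 359 / (0.923 × 20.7² × 17.8) = 0.102

CD = 0.102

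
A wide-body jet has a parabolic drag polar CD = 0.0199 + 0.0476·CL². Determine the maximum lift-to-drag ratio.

For CD = CD0 + K·CL², (L/D)max occurs at CL* = √(CD0/K) and equals 1/(2√(K·CD0)).
(L/D)max = 1/(2√(0.0476 × 0.0199)) = 1/(2 × 0.03078) = 16.2

(L/D)max = 16.2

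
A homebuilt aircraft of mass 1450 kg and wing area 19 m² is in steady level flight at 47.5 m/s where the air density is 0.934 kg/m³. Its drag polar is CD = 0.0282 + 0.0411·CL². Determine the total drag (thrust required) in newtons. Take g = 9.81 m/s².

D = 980 N

Level flight ⇒ L = W = m·g = 1450 × 9.81 = 14224 N.
q = ½ρv² = ½ × 0.934 × 47.5² = 1054 Pa.
Required CL = L/(qS) = 14224/(1054·19) = 0.7105.
CD = 0.0282 + 0.0411 × 0.7105² = 0.04895.
D = q·S·CD = 1054 × 19 × 0.04895 = 979.9 N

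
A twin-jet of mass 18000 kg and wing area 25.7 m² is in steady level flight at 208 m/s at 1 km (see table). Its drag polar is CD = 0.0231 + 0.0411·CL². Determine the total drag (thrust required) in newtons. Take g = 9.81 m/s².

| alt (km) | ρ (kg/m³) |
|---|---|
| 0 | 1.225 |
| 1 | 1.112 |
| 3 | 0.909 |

At 1 km, from the table: ρ = 1.112 kg/m³.
Level flight ⇒ L = W = m·g = 18000 × 9.81 = 1.7658×10^5 N.
q = ½ρv² = ½ × 1.112 × 208² = 24050 Pa.
CL = 2W/(ρv²S) = 2×1.7658×10^5/(1.112×208²×25.7) = 0.2856.
CD = 0.0231 + 0.0411 × 0.2856² = 0.02645.
D = q·S·CD = 24050 × 25.7 × 0.02645 = 16350 N

D = 16400 N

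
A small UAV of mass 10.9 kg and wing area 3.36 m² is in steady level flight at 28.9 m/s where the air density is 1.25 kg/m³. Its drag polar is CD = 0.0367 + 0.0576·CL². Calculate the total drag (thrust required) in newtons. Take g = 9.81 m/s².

In steady level flight, lift balances weight: W = mg = 10.9 × 9.81 = 106.93 N.
Dynamic pressure q = 0.5 × 1.25 × 28.9² = 522 Pa.
CL = W/(q·S) = 106.93 / (522 × 3.36) = 0.06096.
CD = 0.0367 + 0.0576 × 0.06096² = 0.03691.
D = q·S·CD = 522 × 3.36 × 0.03691 = 64.75 N

D = 64.7 N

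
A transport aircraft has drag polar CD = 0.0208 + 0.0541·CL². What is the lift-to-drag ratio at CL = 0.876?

CD = 0.0208 + 0.0541 × 0.876² = 0.06232
L/D = CL/CD = 0.876 / 0.06232 = 14.1

L/D = 14.1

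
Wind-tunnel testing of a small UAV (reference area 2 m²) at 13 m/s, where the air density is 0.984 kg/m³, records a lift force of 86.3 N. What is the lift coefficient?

From L = ½ρv²S·CL, rearranging gives CL = 2L/(ρv²S).
CL = 2 × 86.3 / (0.984 × 13² × 2) = 0.519

CL = 0.519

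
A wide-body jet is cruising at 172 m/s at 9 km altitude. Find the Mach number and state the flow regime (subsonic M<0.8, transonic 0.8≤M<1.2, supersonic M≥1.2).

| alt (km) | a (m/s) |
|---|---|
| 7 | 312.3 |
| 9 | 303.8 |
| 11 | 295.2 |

At 9 km, from the table: a = 303.8 m/s.
M = v/a = 172 / 303.8 = 0.566
M = 0.566 → subsonic.

M = 0.566 (subsonic)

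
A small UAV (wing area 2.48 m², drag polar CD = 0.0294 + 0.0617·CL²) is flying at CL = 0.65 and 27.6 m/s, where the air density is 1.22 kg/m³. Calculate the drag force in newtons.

D = 63.9 N

CD = 0.0294 + 0.0617 × 0.65² = 0.05547
D = ½ρv²S·CD = ½ × 1.22 × 27.6² × 2.48 × 0.05547 = 63.9 N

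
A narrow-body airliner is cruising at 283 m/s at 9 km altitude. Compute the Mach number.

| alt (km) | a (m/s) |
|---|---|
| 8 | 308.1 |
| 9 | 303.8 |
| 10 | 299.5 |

M = 0.932

At 9 km, from the table: a = 303.8 m/s.
M = v/a = 283 / 303.8 = 0.932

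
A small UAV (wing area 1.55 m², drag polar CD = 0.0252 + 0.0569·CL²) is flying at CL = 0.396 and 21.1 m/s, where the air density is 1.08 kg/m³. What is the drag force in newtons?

CD = 0.0252 + 0.0569 × 0.396² = 0.03412
D = ½ρv²S·CD = ½ × 1.08 × 21.1² × 1.55 × 0.03412 = 12.7 N

D = 12.7 N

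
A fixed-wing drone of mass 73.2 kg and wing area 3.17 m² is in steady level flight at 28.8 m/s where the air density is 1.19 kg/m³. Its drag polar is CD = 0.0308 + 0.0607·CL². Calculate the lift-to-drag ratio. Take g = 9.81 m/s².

In steady level flight, lift balances weight: W = mg = 73.2 × 9.81 = 718.09 N.
Dynamic pressure q = 0.5 × 1.19 × 28.8² = 493.5 Pa.
Required CL = L/(qS) = 718.09/(493.5·3.17) = 0.459.
CD = 0.0308 + 0.0607 × 0.459² = 0.04359.
L/D = CL/CD = 0.459 / 0.04359 = 10.5

L/D = 10.5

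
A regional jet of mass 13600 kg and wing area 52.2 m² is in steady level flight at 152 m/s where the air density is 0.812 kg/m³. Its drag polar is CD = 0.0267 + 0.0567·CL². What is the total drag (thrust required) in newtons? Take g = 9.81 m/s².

D = 15100 N

In steady level flight, lift balances weight: W = mg = 13600 × 9.81 = 1.3342×10^5 N.
q = ½ρv² = ½ × 0.812 × 152² = 9380 Pa.
CL = 2W/(ρv²S) = 2×1.3342×10^5/(0.812×152²×52.2) = 0.2725.
CD = 0.0267 + 0.0567 × 0.2725² = 0.03091.
D = q·S·CD = 9380 × 52.2 × 0.03091 = 15130 N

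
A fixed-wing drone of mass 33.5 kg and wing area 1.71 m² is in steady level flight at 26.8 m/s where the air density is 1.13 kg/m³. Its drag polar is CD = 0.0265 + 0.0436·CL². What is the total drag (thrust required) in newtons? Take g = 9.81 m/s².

D = 25.2 N

Level flight ⇒ L = W = m·g = 33.5 × 9.81 = 328.63 N.
q = ½ρv² = ½ × 1.13 × 26.8² = 405.8 Pa.
Required CL = L/(qS) = 328.63/(405.8·1.71) = 0.4736.
CD = 0.0265 + 0.0436 × 0.4736² = 0.03628.
D = q·S·CD = 405.8 × 1.71 × 0.03628 = 25.17 N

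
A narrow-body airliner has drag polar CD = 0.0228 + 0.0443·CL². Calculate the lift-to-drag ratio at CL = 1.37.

CD = 0.0228 + 0.0443 × 1.37² = 0.1059
L/D = CL/CD = 1.37 / 0.1059 = 12.9

L/D = 12.9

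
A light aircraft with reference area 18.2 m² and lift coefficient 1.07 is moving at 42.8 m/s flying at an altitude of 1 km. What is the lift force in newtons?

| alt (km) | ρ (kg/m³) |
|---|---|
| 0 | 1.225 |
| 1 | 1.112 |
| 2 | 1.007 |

At 1 km, from the table: ρ = 1.112 kg/m³.
L = ½ρv²S·CL = ½ × 1.112 × 42.8² × 18.2 × 1.07 = 19800 N ≈ 19.8 kN

L = 19800 N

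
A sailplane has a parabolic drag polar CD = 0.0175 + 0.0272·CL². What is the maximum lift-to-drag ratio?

(L/D)max = 22.9

For CD = CD0 + K·CL², (L/D)max occurs at CL* = √(CD0/K) and equals 1/(2√(K·CD0)).
(L/D)max = 1/(2√(0.0272 × 0.0175)) = 1/(2 × 0.02182) = 22.9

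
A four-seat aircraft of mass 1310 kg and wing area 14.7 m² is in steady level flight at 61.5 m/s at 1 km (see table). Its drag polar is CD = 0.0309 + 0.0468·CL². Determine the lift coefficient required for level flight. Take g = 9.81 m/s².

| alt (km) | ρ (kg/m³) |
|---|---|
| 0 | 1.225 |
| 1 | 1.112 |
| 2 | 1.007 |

At 1 km, from the table: ρ = 1.112 kg/m³.
In steady level flight, lift balances weight: W = mg = 1310 × 9.81 = 12851 N.
Dynamic pressure q = 0.5 × 1.112 × 61.5² = 2103 Pa.
CL = 2W/(ρv²S) = 2×12851/(1.112×61.5²×14.7) = 0.4157.

CL = 0.416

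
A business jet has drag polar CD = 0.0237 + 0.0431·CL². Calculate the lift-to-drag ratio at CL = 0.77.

L/D = 15.6

CD = 0.0237 + 0.0431 × 0.77² = 0.04925
L/D = CL/CD = 0.77 / 0.04925 = 15.6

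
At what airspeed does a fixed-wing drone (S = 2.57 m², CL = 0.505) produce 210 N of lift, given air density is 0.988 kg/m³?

L = ½ρv²S·CL ⇒ v = √(2L/(ρ·S·CL))
v = √(2 × 210 / (0.988 × 2.57 × 0.505)) = √327.5 = 18.1 m/s

v = 18.1 m/s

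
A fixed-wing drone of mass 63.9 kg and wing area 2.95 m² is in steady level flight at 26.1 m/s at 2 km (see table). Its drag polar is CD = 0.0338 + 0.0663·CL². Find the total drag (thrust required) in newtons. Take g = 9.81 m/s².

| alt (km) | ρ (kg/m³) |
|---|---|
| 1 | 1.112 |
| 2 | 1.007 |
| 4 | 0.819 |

At 2 km, from the table: ρ = 1.007 kg/m³.
Weight W = mg = 63.9 × 9.81 = 626.86 N; in level flight L = W.
Dynamic pressure q = 0.5 × 1.007 × 26.1² = 343 Pa.
CL = W/(q·S) = 626.86 / (343 × 2.95) = 0.6195.
CD = 0.0338 + 0.0663 × 0.6195² = 0.05925.
D = q·S·CD = 343 × 2.95 × 0.05925 = 59.95 N

D = 59.9 N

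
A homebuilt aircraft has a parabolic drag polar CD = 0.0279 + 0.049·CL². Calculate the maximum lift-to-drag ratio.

(L/D)max = 13.5

For CD = CD0 + K·CL², (L/D)max occurs at CL* = √(CD0/K) and equals 1/(2√(K·CD0)).
(L/D)max = 1/(2√(0.049 × 0.0279)) = 1/(2 × 0.03697) = 13.5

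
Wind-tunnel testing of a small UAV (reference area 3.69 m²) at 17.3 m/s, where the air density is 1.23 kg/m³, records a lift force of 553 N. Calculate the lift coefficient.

CL = 0.814

From L = ½ρv²S·CL, rearranging gives CL = 2L/(ρv²S).
CL = 2 × 553 / (1.23 × 17.3² × 3.69) = 0.814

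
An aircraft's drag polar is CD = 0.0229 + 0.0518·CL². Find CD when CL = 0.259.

CD = 0.0264

CD = 0.0229 + 0.0518 × 0.259² = 0.0229 + 0.003475 = 0.0264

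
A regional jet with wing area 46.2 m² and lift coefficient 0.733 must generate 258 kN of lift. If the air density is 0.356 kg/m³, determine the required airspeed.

v = 207 m/s

L = ½ρv²S·CL ⇒ v = √(2L/(ρ·S·CL))
v = √(2 × 2.58×10^5 / (0.356 × 46.2 × 0.733)) = √42800 = 207 m/s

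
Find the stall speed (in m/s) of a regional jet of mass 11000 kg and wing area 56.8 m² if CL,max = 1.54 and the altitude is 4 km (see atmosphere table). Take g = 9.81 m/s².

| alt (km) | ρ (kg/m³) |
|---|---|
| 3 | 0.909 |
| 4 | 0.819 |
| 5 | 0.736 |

V_stall = 54.9 m/s

At 4 km, from the table: ρ = 0.819 kg/m³.
Weight W = mg = 11000 × 9.81 = 1.079×10^5 N.
From L = ½ρV²S·CL,max = W: V_stall = √(2W/(ρSCL,max)) = √(2·1.079×10^5/(0.819·56.8·1.54))
V_stall = √3013 = 54.9 m/s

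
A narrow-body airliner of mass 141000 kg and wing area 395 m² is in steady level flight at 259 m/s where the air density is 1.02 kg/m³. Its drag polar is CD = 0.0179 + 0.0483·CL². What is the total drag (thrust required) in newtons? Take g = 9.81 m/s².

Weight W = mg = 141000 × 9.81 = 1.3832×10^6 N; in level flight L = W.
q = ½ρv² = ½ × 1.02 × 259² = 34210 Pa.
CL = 2W/(ρv²S) = 2×1.3832×10^6/(1.02×259²×395) = 0.1024.
CD = 0.0179 + 0.0483 × 0.1024² = 0.01841.
D = q·S·CD = 34210 × 395 × 0.01841 = 2.487×10^5 N

D = 2.49×10^5 N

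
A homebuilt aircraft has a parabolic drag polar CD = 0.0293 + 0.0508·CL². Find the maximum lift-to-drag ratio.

For CD = CD0 + K·CL², (L/D)max occurs at CL* = √(CD0/K) and equals 1/(2√(K·CD0)).
(L/D)max = 1/(2√(0.0508 × 0.0293)) = 1/(2 × 0.03858) = 13

(L/D)max = 13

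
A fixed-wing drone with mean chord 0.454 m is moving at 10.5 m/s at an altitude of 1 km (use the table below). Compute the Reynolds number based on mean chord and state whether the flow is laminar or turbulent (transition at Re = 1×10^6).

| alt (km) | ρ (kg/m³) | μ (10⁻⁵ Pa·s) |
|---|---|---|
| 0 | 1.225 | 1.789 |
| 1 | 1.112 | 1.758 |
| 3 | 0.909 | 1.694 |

Re = 3.02×10^5 (laminar)

At 1 km, from the table: ρ = 1.112 kg/m³, μ = 1.758×10⁻⁵ Pa·s.
Re = ρ·v·c/μ = 1.112 × 10.5 × 0.454 / (1.758×10⁻⁵) = 3.02×10^5
Since 3.02×10^5 < 1×10^6, the flow is laminar.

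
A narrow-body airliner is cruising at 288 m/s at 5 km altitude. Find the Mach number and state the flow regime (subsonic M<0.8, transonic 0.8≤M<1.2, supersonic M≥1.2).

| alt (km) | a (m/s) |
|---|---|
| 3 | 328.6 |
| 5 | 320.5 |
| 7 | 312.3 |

At 5 km, from the table: a = 320.5 m/s.
M = v/a = 288 / 320.5 = 0.899
M = 0.899 → transonic.

M = 0.899 (transonic)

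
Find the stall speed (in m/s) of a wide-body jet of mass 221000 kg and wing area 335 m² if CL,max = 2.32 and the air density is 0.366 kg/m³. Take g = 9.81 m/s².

Weight W = mg = 221000 × 9.81 = 2.168×10^6 N.
From L = ½ρV²S·CL,max = W: V_stall = √(2W/(ρSCL,max)) = √(2·2.168×10^6/(0.366·335·2.32))
V_stall = √15240 = 123 m/s

V_stall = 123 m/s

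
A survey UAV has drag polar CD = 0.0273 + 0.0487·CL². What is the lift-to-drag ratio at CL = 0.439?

CD = 0.0273 + 0.0487 × 0.439² = 0.03669
L/D = CL/CD = 0.439 / 0.03669 = 12

L/D = 12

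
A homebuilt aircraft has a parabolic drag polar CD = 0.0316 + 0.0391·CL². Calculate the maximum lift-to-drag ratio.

For CD = CD0 + K·CL², (L/D)max occurs at CL* = √(CD0/K) and equals 1/(2√(K·CD0)).
(L/D)max = 1/(2√(0.0391 × 0.0316)) = 1/(2 × 0.03515) = 14.2

(L/D)max = 14.2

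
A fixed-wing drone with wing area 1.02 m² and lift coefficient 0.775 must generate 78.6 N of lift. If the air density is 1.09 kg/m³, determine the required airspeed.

L = ½ρv²S·CL ⇒ v = √(2L/(ρ·S·CL))
v = √(2 × 78.6 / (1.09 × 1.02 × 0.775)) = √182.4 = 13.5 m/s

v = 13.5 m/s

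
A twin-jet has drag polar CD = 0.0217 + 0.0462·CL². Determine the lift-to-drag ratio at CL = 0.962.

CD = 0.0217 + 0.0462 × 0.962² = 0.06446
L/D = CL/CD = 0.962 / 0.06446 = 14.9

L/D = 14.9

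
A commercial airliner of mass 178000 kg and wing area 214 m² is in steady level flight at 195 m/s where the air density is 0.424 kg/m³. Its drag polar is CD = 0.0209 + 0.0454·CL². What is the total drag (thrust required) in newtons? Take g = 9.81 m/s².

Level flight ⇒ L = W = m·g = 178000 × 9.81 = 1.7462×10^6 N.
q = ½ρv² = ½ × 0.424 × 195² = 8061 Pa.
CL = 2W/(ρv²S) = 2×1.7462×10^6/(0.424×195²×214) = 1.012.
CD = 0.0209 + 0.0454 × 1.012² = 0.06742.
D = q·S·CD = 8061 × 214 × 0.06742 = 1.163×10^5 N

D = 1.16×10^5 N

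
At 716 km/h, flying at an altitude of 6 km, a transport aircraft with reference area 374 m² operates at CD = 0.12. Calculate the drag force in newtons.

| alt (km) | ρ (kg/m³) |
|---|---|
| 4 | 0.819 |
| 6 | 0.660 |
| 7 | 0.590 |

D = 5.86×10^5 N

At 6 km, from the table: ρ = 0.660 kg/m³.
Convert speed: v = 716 km/h ÷ 3.6 = 198.9 m/s.
D = ½ρv²S·CD = ½ × 0.66 × 198.9² × 374 × 0.12 = 5.86×10^5 N ≈ 586 kN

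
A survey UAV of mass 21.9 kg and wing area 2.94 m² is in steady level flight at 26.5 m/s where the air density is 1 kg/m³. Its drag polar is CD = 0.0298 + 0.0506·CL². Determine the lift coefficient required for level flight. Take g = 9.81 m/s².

Weight W = mg = 21.9 × 9.81 = 214.84 N; in level flight L = W.
Dynamic pressure q = 0.5 × 1 × 26.5² = 351.1 Pa.
Required CL = L/(qS) = 214.84/(351.1·2.94) = 0.2081.

CL = 0.208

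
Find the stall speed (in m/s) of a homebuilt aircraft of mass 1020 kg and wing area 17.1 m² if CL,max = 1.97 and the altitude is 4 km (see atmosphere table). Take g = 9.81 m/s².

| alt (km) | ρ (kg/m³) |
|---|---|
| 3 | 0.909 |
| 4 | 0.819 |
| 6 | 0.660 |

At 4 km, from the table: ρ = 0.819 kg/m³.
Weight W = mg = 1020 × 9.81 = 10010 N.
V_stall = √(2W/(ρ·S·CL,max)) = √(2 × 10010 / (0.819 × 17.1 × 1.97))
V_stall = √725.4 = 26.9 m/s

V_stall = 26.9 m/s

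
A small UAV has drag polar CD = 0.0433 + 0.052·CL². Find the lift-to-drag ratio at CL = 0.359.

CD = 0.0433 + 0.052 × 0.359² = 0.05
L/D = CL/CD = 0.359 / 0.05 = 7.18

L/D = 7.18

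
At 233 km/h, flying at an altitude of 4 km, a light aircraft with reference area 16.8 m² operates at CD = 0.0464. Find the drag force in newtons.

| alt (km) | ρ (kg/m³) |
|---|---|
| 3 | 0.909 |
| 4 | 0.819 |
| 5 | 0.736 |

D = 1340 N

At 4 km, from the table: ρ = 0.819 kg/m³.
Convert speed: v = 233 km/h ÷ 3.6 = 64.72 m/s.
D = ½ρv²S·CD = ½ × 0.819 × 64.72² × 16.8 × 0.0464 = 1340 N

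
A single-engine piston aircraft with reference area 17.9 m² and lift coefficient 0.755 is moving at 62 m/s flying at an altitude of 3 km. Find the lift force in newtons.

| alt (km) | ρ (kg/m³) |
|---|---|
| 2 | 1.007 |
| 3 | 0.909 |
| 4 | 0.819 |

L = 23600 N

At 3 km, from the table: ρ = 0.909 kg/m³.
Dynamic pressure q = ½ρv² = ½ × 0.909 × 62² = 1747 Pa.
L = q·S·CL = 1747 × 17.9 × 0.755 = 23600 N ≈ 23.6 kN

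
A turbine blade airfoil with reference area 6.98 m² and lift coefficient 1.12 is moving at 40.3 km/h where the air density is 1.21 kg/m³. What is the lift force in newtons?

L = 593 N

Convert speed: v = 40.3 km/h ÷ 3.6 = 11.19 m/s.
Dynamic pressure q = ½ρv² = ½ × 1.21 × 11.19² = 75.82 Pa.
L = q·S·CL = 75.82 × 6.98 × 1.12 = 593 N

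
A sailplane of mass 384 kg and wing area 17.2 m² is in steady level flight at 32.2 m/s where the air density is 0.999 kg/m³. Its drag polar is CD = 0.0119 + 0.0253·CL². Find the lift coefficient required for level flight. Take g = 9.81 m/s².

CL = 0.423

In steady level flight, lift balances weight: W = mg = 384 × 9.81 = 3767 N.
Dynamic pressure q = 0.5 × 0.999 × 32.2² = 517.9 Pa.
Required CL = L/(qS) = 3767/(517.9·17.2) = 0.4229.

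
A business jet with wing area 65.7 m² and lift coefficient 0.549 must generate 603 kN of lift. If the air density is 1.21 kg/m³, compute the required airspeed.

v = 166 m/s

L = ½ρv²S·CL ⇒ v = √(2L/(ρ·S·CL))
v = √(2 × 6.03×10^5 / (1.21 × 65.7 × 0.549)) = √27630 = 166 m/s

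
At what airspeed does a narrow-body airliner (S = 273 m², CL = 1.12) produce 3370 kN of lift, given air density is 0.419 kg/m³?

L = ½ρv²S·CL ⇒ v = √(2L/(ρ·S·CL))
v = √(2 × 3.37×10^6 / (0.419 × 273 × 1.12)) = √52610 = 229 m/s

v = 229 m/s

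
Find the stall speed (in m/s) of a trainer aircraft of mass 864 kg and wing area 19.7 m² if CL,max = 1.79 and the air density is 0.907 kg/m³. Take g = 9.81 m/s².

Stall occurs when L = W at CL,max. W = mg = 864 × 9.81 = 8476 N.
From L = ½ρV²S·CL,max = W: V_stall = √(2W/(ρSCL,max)) = √(2·8476/(0.907·19.7·1.79))
V_stall = √530 = 23 m/s

V_stall = 23 m/s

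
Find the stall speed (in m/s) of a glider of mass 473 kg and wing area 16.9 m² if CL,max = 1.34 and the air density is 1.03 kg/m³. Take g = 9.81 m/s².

Stall occurs when L = W at CL,max. W = mg = 473 × 9.81 = 4640 N.
From L = ½ρV²S·CL,max = W: V_stall = √(2W/(ρSCL,max)) = √(2·4640/(1.03·16.9·1.34))
V_stall = √397.9 = 19.9 m/s

V_stall = 19.9 m/s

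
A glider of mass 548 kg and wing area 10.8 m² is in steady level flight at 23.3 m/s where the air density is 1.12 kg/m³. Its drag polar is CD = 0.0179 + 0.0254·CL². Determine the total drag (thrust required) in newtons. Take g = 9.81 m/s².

In steady level flight, lift balances weight: W = mg = 548 × 9.81 = 5375.9 N.
q = ½ρv² = ½ × 1.12 × 23.3² = 304 Pa.
CL = 2W/(ρv²S) = 2×5375.9/(1.12×23.3²×10.8) = 1.637.
CD = 0.0179 + 0.0254 × 1.637² = 0.08599.
D = q·S·CD = 304 × 10.8 × 0.08599 = 282.3 N

D = 282 N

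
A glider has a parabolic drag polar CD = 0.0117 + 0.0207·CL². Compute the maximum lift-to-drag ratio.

(L/D)max = 32.1

For CD = CD0 + K·CL², (L/D)max occurs at CL* = √(CD0/K) and equals 1/(2√(K·CD0)).
(L/D)max = 1/(2√(0.0207 × 0.0117)) = 1/(2 × 0.01556) = 32.1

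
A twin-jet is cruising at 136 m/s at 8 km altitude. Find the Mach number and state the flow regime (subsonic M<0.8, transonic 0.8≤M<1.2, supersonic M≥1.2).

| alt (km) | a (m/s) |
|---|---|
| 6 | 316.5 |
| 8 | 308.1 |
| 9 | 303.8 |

M = 0.441 (subsonic)

At 8 km, from the table: a = 308.1 m/s.
M = v/a = 136 / 308.1 = 0.441
M = 0.441 → subsonic.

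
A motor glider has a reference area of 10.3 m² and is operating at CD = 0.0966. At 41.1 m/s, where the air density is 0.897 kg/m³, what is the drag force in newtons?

D = 754 N

Dynamic pressure q = ½ρv² = ½ × 0.897 × 41.1² = 757.6 Pa.
D = q·S·CD = 757.6 × 10.3 × 0.0966 = 754 N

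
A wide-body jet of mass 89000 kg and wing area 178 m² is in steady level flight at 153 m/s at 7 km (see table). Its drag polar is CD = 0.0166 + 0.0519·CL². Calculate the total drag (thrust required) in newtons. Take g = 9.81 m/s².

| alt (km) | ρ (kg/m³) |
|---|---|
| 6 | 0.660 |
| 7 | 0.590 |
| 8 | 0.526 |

D = 52600 N

At 7 km, from the table: ρ = 0.590 kg/m³.
Weight W = mg = 89000 × 9.81 = 8.7309×10^5 N; in level flight L = W.
Dynamic pressure q = 0.5 × 0.59 × 153² = 6906 Pa.
CL = 2W/(ρv²S) = 2×8.7309×10^5/(0.59×153²×178) = 0.7103.
CD = 0.0166 + 0.0519 × 0.7103² = 0.04278.
D = q·S·CD = 6906 × 178 × 0.04278 = 52590 N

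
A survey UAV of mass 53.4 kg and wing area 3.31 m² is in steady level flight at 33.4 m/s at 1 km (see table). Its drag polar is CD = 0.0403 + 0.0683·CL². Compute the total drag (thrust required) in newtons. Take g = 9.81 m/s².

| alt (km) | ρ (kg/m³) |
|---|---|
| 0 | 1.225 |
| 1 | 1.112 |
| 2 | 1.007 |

At 1 km, from the table: ρ = 1.112 kg/m³.
Level flight ⇒ L = W = m·g = 53.4 × 9.81 = 523.85 N.
Dynamic pressure q = 0.5 × 1.112 × 33.4² = 620.3 Pa.
CL = W/(q·S) = 523.85 / (620.3 × 3.31) = 0.2552.
CD = 0.0403 + 0.0683 × 0.2552² = 0.04475.
D = q·S·CD = 620.3 × 3.31 × 0.04475 = 91.87 N

D = 91.9 N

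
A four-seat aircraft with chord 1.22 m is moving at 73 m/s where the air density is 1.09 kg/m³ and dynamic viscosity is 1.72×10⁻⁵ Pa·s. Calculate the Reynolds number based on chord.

Re = ρ·v·c/μ = 1.09 × 73 × 1.22 / (1.72×10⁻⁵) = 5.64×10^6

Re = 5.64×10^6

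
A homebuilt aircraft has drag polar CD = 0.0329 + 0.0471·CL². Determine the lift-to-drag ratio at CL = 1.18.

CD = 0.0329 + 0.0471 × 1.18² = 0.09848
L/D = CL/CD = 1.18 / 0.09848 = 12

L/D = 12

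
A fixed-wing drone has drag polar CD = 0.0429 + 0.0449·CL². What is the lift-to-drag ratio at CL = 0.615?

CD = 0.0429 + 0.0449 × 0.615² = 0.05988
L/D = CL/CD = 0.615 / 0.05988 = 10.3

L/D = 10.3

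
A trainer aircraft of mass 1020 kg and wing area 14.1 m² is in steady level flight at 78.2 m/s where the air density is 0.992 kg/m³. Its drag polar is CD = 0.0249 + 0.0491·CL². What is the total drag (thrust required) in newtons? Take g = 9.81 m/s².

Weight W = mg = 1020 × 9.81 = 10006 N; in level flight L = W.
q = ½ρv² = ½ × 0.992 × 78.2² = 3033 Pa.
CL = W/(q·S) = 10006 / (3033 × 14.1) = 0.234.
CD = 0.0249 + 0.0491 × 0.234² = 0.02759.
D = q·S·CD = 3033 × 14.1 × 0.02759 = 1180 N

D = 1180 N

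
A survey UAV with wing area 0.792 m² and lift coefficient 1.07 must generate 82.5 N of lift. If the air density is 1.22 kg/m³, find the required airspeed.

v = 12.6 m/s

L = ½ρv²S·CL ⇒ v = √(2L/(ρ·S·CL))
v = √(2 × 82.5 / (1.22 × 0.792 × 1.07)) = √159.6 = 12.6 m/s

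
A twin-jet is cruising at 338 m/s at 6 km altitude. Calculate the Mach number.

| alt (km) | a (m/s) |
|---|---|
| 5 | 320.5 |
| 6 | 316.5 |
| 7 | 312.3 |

At 6 km, from the table: a = 316.5 m/s.
M = v/a = 338 / 316.5 = 1.07

M = 1.07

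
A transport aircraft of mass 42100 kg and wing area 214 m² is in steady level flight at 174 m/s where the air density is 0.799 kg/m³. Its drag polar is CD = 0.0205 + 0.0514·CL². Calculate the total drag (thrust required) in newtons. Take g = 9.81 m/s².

In steady level flight, lift balances weight: W = mg = 42100 × 9.81 = 4.13×10^5 N.
q = ½ρv² = ½ × 0.799 × 174² = 12100 Pa.
CL = W/(q·S) = 4.13×10^5 / (12100 × 214) = 0.1596.
CD = 0.0205 + 0.0514 × 0.1596² = 0.02181.
D = q·S·CD = 12100 × 214 × 0.02181 = 56450 N

D = 56400 N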